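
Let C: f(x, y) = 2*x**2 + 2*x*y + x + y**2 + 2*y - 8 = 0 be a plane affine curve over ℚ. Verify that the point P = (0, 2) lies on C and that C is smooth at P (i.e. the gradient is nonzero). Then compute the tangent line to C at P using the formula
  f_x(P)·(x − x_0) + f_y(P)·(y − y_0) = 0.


Tangent line at P: 5*x + 6*y - 12 = 0.

Step 1: f(0, 2) = 0, so P lies on C.
Step 2: partial derivatives
  f_x(x, y) = 4*x + 2*y + 1, f_y(x, y) = 2*x + 2*y + 2.
  f_x(P) = 5, f_y(P) = 6 (gradient nonzero, so P is smooth).
Step 3: tangent line at P: 5·(x − 0) + 6·(y − 2) = 0.
Expanding: 5*x + 6*y - 12 = 0.


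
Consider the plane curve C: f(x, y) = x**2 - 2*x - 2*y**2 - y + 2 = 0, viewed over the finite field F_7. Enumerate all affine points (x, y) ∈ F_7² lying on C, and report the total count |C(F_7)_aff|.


Affine F_7-points: {(1, 4), (1, 6), (4, 1), (4, 2), (5, 1), (5, 2)}; count = 6.

For each of the 49 pairs (x, y) ∈ F_7², evaluate f(x, y) mod 7. Record the zeros.
  x = 0: [0↦2, 1↦6, 2↦6, 3↦2, 4↦1, 5↦3, 6↦1]  zeros at y ∈ ∅
  x = 1: [0↦1, 1↦5, 2↦5, 3↦1, 4↦0, 5↦2, 6↦0]  zeros at y ∈ {4, 6}
  x = 2: [0↦2, 1↦6, 2↦6, 3↦2, 4↦1, 5↦3, 6↦1]  zeros at y ∈ ∅
  x = 3: [0↦5, 1↦2, 2↦2, 3↦5, 4↦4, 5↦6, 6↦4]  zeros at y ∈ ∅
  x = 4: [0↦3, 1↦0, 2↦0, 3↦3, 4↦2, 5↦4, 6↦2]  zeros at y ∈ {1, 2}
  x = 5: [0↦3, 1↦0, 2↦0, 3↦3, 4↦2, 5↦4, 6↦2]  zeros at y ∈ {1, 2}
  x = 6: [0↦5, 1↦2, 2↦2, 3↦5, 4↦4, 5↦6, 6↦4]  zeros at y ∈ ∅
Collecting zeros: affine points = {(1, 4), (1, 6), (4, 1), (4, 2), (5, 1), (5, 2)}.
Total count |C(F_7)_aff| = 6.


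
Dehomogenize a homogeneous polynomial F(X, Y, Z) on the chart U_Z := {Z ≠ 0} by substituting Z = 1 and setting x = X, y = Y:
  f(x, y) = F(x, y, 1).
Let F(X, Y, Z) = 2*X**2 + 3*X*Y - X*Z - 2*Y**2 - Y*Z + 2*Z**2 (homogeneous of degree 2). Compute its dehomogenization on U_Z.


f(x, y) = 2*x**2 + 3*x*y - x - 2*y**2 - y + 2

On U_Z we set Z = 1. Each monomial c·X^i·Y^j·Z^k in F becomes c·x^i·y^j·1^k = c·x^i·y^j.
Substituting Z = 1: F(X, Y, 1) = 2*x**2 + 3*x*y - x - 2*y**2 - y + 2.
Note: deg(f) ≤ deg(F) = 2; strict inequality happens when F is divisible by Z (lost terms).


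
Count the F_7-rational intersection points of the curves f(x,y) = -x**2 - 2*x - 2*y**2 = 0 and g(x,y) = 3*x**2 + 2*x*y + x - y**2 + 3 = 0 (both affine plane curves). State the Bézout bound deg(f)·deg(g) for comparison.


Common zeros: {(4, 3)}; count = 1; Bézout bound = 4.

deg(f) = 2, deg(g) = 2, so Bézout bound = 4.
Scan x ∈ F_7. For each x, list the y ∈ F_7 with f(x, y) ≡ 0 and those with g(x, y) ≡ 0 (mod 7); the common zeros in that column are the intersection.
  x = 0: f ≡ 0 at y ∈ {0}; g ≡ 0 at y ∈ ∅; common: ∅.
  x = 1: f ≡ 0 at y ∈ {3, 4}; g ≡ 0 at y ∈ {0, 2}; common: ∅.
  x = 2: f ≡ 0 at y ∈ ∅; g ≡ 0 at y ∈ {2}; common: ∅.
  x = 3: f ≡ 0 at y ∈ ∅; g ≡ 0 at y ∈ {3}; common: ∅.
  x = 4: f ≡ 0 at y ∈ {3, 4}; g ≡ 0 at y ∈ {3, 5}; common: {3}.
  x = 5: f ≡ 0 at y ∈ {0}; g ≡ 0 at y ∈ ∅; common: ∅.
  x = 6: f ≡ 0 at y ∈ {2, 5}; g ≡ 0 at y ∈ ∅; common: ∅.
Collecting: common zeros = {(4, 3)}, so the count is 1.
Comparison with the Bézout bound: 1 ≤ 4 = deg(f)·deg(g), as expected for curves with no common component (the affine F_7-count falls short of the bound because intersections may lie at infinity, over extension fields, or carry multiplicity).


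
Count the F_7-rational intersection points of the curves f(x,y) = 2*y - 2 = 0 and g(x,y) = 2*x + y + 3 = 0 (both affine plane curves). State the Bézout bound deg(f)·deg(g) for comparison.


Common zeros: {(5, 1)}; count = 1; Bézout bound = 1.

deg(f) = 1, deg(g) = 1, so Bézout bound = 1.
Scan x ∈ F_7. For each x, list the y ∈ F_7 with f(x, y) ≡ 0 and those with g(x, y) ≡ 0 (mod 7); the common zeros in that column are the intersection.
  x = 0: f ≡ 0 at y ∈ {1}; g ≡ 0 at y ∈ {4}; common: ∅.
  x = 1: f ≡ 0 at y ∈ {1}; g ≡ 0 at y ∈ {2}; common: ∅.
  x = 2: f ≡ 0 at y ∈ {1}; g ≡ 0 at y ∈ {0}; common: ∅.
  x = 3: f ≡ 0 at y ∈ {1}; g ≡ 0 at y ∈ {5}; common: ∅.
  x = 4: f ≡ 0 at y ∈ {1}; g ≡ 0 at y ∈ {3}; common: ∅.
  x = 5: f ≡ 0 at y ∈ {1}; g ≡ 0 at y ∈ {1}; common: {1}.
  x = 6: f ≡ 0 at y ∈ {1}; g ≡ 0 at y ∈ {6}; common: ∅.
Collecting: common zeros = {(5, 1)}, so the count is 1.
Comparison with the Bézout bound: 1 ≤ 1 = deg(f)·deg(g), as expected for curves with no common component (the bound is attained).


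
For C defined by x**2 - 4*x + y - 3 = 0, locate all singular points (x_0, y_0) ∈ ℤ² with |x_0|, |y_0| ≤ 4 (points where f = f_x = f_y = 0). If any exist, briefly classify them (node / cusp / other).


No singular points in the scanned grid; C is smooth there.

Compute partial derivatives:
  f_x = 2*x - 4.
  f_y = 1.
f_y = 1 is a nonzero constant, so f_y never vanishes: no point (x, y) can satisfy f = f_x = f_y = 0. In particular no (x, y) ∈ {−4, ..., 4}² is singular; the curve is smooth.


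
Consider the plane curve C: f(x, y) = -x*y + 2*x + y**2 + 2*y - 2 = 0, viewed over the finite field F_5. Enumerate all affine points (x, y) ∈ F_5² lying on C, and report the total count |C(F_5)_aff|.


Affine F_5-points: {(1, 0), (1, 4), (3, 3), (4, 1)}; count = 4.

For each of the 25 pairs (x, y) ∈ F_5², evaluate f(x, y) mod 5. Record the zeros.
  x = 0: [0↦3, 1↦1, 2↦1, 3↦3, 4↦2]  zeros at y ∈ ∅
  x = 1: [0↦0, 1↦2, 2↦1, 3↦2, 4↦0]  zeros at y ∈ {0, 4}
  x = 2: [0↦2, 1↦3, 2↦1, 3↦1, 4↦3]  zeros at y ∈ ∅
  x = 3: [0↦4, 1↦4, 2↦1, 3↦0, 4↦1]  zeros at y ∈ {3}
  x = 4: [0↦1, 1↦0, 2↦1, 3↦4, 4↦4]  zeros at y ∈ {1}
Collecting zeros: affine points = {(1, 0), (1, 4), (3, 3), (4, 1)}.
Total count |C(F_5)_aff| = 4.


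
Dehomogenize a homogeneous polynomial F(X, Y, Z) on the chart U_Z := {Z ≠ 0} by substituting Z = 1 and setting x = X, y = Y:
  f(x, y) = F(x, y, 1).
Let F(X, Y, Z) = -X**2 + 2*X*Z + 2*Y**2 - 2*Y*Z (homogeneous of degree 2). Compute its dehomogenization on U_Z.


f(x, y) = -x**2 + 2*x + 2*y**2 - 2*y

On U_Z we set Z = 1. Each monomial c·X^i·Y^j·Z^k in F becomes c·x^i·y^j·1^k = c·x^i·y^j.
Substituting Z = 1: F(X, Y, 1) = -x**2 + 2*x + 2*y**2 - 2*y.
Note: deg(f) ≤ deg(F) = 2; strict inequality happens when F is divisible by Z (lost terms).


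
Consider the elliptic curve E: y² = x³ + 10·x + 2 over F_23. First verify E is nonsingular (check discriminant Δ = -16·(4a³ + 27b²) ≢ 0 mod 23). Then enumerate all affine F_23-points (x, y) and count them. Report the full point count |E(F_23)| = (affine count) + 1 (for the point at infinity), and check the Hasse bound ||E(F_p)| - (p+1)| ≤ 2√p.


Affine points = {(0, 5), (0, 18), (1, 6), (1, 17), (3, 6), (3, 17), (5, 4), (5, 19), (6, 5), (6, 18), (7, 1), (7, 22), (9, 4), (9, 19), (13, 11), (13, 12), (15, 10), (15, 13), (16, 7), (16, 16), (17, 5), (17, 18), (19, 6), (19, 17)}; affine count = 24; |E(F_23)| = 25.

Discriminant check: Δ ∝ 4a³ + 27b² = 4·10³ + 27·2² = 4·1000 + 27·4 ≡ 14 (mod 23). Nonzero ⇒ E is nonsingular.
For each x ∈ F_23, compute rhs = x³ + 10·x + 2 mod 23, then count y ∈ F_23 with y² ≡ rhs.
  x = 0: rhs = 2, matching y values: 5, 18 (2 points).
  x = 1: rhs = 13, matching y values: 6, 17 (2 points).
  x = 2: rhs = 7, matching y values: none (0 points).
  x = 3: rhs = 13, matching y values: 6, 17 (2 points).
  x = 4: rhs = 14, matching y values: none (0 points).
  x = 5: rhs = 16, matching y values: 4, 19 (2 points).
  x = 6: rhs = 2, matching y values: 5, 18 (2 points).
  x = 7: rhs = 1, matching y values: 1, 22 (2 points).
  x = 8: rhs = 19, matching y values: none (0 points).
  x = 9: rhs = 16, matching y values: 4, 19 (2 points).
  x = 10: rhs = 21, matching y values: none (0 points).
  x = 11: rhs = 17, matching y values: none (0 points).
  x = 12: rhs = 10, matching y values: none (0 points).
  x = 13: rhs = 6, matching y values: 11, 12 (2 points).
  x = 14: rhs = 11, matching y values: none (0 points).
  x = 15: rhs = 8, matching y values: 10, 13 (2 points).
  x = 16: rhs = 3, matching y values: 7, 16 (2 points).
  x = 17: rhs = 2, matching y values: 5, 18 (2 points).
  x = 18: rhs = 11, matching y values: none (0 points).
  x = 19: rhs = 13, matching y values: 6, 17 (2 points).
  x = 20: rhs = 14, matching y values: none (0 points).
  x = 21: rhs = 20, matching y values: none (0 points).
  x = 22: rhs = 14, matching y values: none (0 points).
Total affine count: 24.
Full point count |E(F_23)| = 24 + 1 = 25.
Hasse bound: |25 − (23+1)| = |1| = 1 ≤ 2√23 ≈ 9.5917 ✓.


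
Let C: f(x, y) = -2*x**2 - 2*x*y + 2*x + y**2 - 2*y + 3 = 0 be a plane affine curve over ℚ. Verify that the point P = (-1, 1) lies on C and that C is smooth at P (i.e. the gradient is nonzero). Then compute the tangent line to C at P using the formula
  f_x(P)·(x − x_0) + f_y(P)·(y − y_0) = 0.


Tangent line at P: 4*x + 2*y + 2 = 0.

Step 1: f(-1, 1) = 0, so P lies on C.
Step 2: partial derivatives
  f_x(x, y) = -4*x - 2*y + 2, f_y(x, y) = -2*x + 2*y - 2.
  f_x(P) = 4, f_y(P) = 2 (gradient nonzero, so P is smooth).
Step 3: tangent line at P: 4·(x − -1) + 2·(y − 1) = 0.
Expanding: 4*x + 2*y + 2 = 0.


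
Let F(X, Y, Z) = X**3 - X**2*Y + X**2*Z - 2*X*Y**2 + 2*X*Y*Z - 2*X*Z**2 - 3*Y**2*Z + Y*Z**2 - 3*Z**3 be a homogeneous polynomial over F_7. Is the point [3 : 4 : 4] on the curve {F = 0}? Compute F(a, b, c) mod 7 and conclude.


F(3,4,4) ≡ 3 (mod 7); P is NOT on the curve.

Evaluate F(3, 4, 4) term-by-term (mod 7).
  X**3 ↦ 1·27·1·1 = 27
  -X**2*Y ↦ -1·9·4·1 = -36
  X**2*Z ↦ 1·9·1·4 = 36
  -2*X*Y**2 ↦ -2·3·16·1 = -96
  2*X*Y*Z ↦ 2·3·4·4 = 96
  -2*X*Z**2 ↦ -2·3·1·16 = -96
  -3*Y**2*Z ↦ -3·1·16·4 = -192
  Y*Z**2 ↦ 1·1·4·16 = 64
  -3*Z**3 ↦ -3·1·1·64 = -192
Sum: F(3, 4, 4) = (27) + (-36) + (36) + (-96) + (96) + (-96) + (-192) + (64) + (-192) = -389.
Reducing mod 7: -389 ≡ 3 (mod 7).
Since F(a, b, c) ≡ 3 ≠ 0 (mod 7), P does NOT lie on the curve.


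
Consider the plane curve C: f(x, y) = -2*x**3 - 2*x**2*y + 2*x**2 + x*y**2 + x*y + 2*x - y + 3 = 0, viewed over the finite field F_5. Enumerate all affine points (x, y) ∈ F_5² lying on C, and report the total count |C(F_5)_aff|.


Affine F_5-points: {(0, 3), (1, 0), (1, 2), (3, 1), (4, 0), (4, 1)}; count = 6.

For each of the 25 pairs (x, y) ∈ F_5², evaluate f(x, y) mod 5. Record the zeros.
  x = 0: [0↦3, 1↦2, 2↦1, 3↦0, 4↦4]  zeros at y ∈ {3}
  x = 1: [0↦0, 1↦4, 2↦0, 3↦3, 4↦3]  zeros at y ∈ {0, 2}
  x = 2: [0↦4, 1↦4, 2↦3, 3↦1, 4↦3]  zeros at y ∈ ∅
  x = 3: [0↦3, 1↦0, 2↦3, 3↦2, 4↦2]  zeros at y ∈ {1}
  x = 4: [0↦0, 1↦0, 2↦3, 3↦4, 4↦3]  zeros at y ∈ {0, 1}
Collecting zeros: affine points = {(0, 3), (1, 0), (1, 2), (3, 1), (4, 0), (4, 1)}.
Total count |C(F_5)_aff| = 6.


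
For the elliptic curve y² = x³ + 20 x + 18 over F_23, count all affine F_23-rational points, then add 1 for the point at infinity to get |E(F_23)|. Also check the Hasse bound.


Affine points = {(0, 8), (0, 15), (1, 4), (1, 19), (3, 6), (3, 17), (4, 1), (4, 22), (5, 6), (5, 17), (6, 3), (6, 20), (7, 8), (7, 15), (8, 0), (12, 10), (12, 13), (14, 11), (14, 12), (15, 6), (15, 17), (16, 8), (16, 15), (17, 2), (17, 21), (18, 0), (19, 9), (19, 14), (20, 0), (21, 4), (21, 19)}; affine count = 31; |E(F_23)| = 32.

Discriminant check: Δ ∝ 4a³ + 27b² = 4·20³ + 27·18² = 4·8000 + 27·324 ≡ 15 (mod 23). Nonzero ⇒ E is nonsingular.
For each x ∈ F_23, compute rhs = x³ + 20·x + 18 mod 23, then count y ∈ F_23 with y² ≡ rhs.
  x = 0: rhs = 18, matching y values: 8, 15 (2 points).
  x = 1: rhs = 16, matching y values: 4, 19 (2 points).
  x = 2: rhs = 20, matching y values: none (0 points).
  x = 3: rhs = 13, matching y values: 6, 17 (2 points).
  x = 4: rhs = 1, matching y values: 1, 22 (2 points).
  x = 5: rhs = 13, matching y values: 6, 17 (2 points).
  x = 6: rhs = 9, matching y values: 3, 20 (2 points).
  x = 7: rhs = 18, matching y values: 8, 15 (2 points).
  x = 8: rhs = 0, matching y values: 0 (1 points).
  x = 9: rhs = 7, matching y values: none (0 points).
  x = 10: rhs = 22, matching y values: none (0 points).
  x = 11: rhs = 5, matching y values: none (0 points).
  x = 12: rhs = 8, matching y values: 10, 13 (2 points).
  x = 13: rhs = 14, matching y values: none (0 points).
  x = 14: rhs = 6, matching y values: 11, 12 (2 points).
  x = 15: rhs = 13, matching y values: 6, 17 (2 points).
  x = 16: rhs = 18, matching y values: 8, 15 (2 points).
  x = 17: rhs = 4, matching y values: 2, 21 (2 points).
  x = 18: rhs = 0, matching y values: 0 (1 points).
  x = 19: rhs = 12, matching y values: 9, 14 (2 points).
  x = 20: rhs = 0, matching y values: 0 (1 points).
  x = 21: rhs = 16, matching y values: 4, 19 (2 points).
  x = 22: rhs = 20, matching y values: none (0 points).
Total affine count: 31.
Full point count |E(F_23)| = 31 + 1 = 32.
Hasse bound: |32 − (23+1)| = |8| = 8 ≤ 2√23 ≈ 9.5917 ✓.


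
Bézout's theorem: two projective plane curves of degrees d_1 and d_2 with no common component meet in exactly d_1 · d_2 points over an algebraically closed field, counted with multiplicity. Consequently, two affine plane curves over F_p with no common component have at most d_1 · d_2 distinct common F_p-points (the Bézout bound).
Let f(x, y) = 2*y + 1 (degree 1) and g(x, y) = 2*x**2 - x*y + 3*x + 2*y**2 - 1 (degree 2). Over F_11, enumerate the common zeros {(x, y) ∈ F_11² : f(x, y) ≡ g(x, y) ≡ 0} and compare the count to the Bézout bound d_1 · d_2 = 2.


Common zeros: ∅; count = 0; Bézout bound = 2.

deg(f) = 1, deg(g) = 2, so Bézout bound = 2.
Scan x ∈ F_11. For each x, list the y ∈ F_11 with f(x, y) ≡ 0 and those with g(x, y) ≡ 0 (mod 11); the common zeros in that column are the intersection.
  x = 0: f ≡ 0 at y ∈ {5}; g ≡ 0 at y ∈ ∅; common: ∅.
  x = 1: f ≡ 0 at y ∈ {5}; g ≡ 0 at y ∈ ∅; common: ∅.
  x = 2: f ≡ 0 at y ∈ {5}; g ≡ 0 at y ∈ ∅; common: ∅.
  x = 3: f ≡ 0 at y ∈ {5}; g ≡ 0 at y ∈ ∅; common: ∅.
  x = 4: f ≡ 0 at y ∈ {5}; g ≡ 0 at y ∈ ∅; common: ∅.
  x = 5: f ≡ 0 at y ∈ {5}; g ≡ 0 at y ∈ ∅; common: ∅.
  x = 6: f ≡ 0 at y ∈ {5}; g ≡ 0 at y ∈ ∅; common: ∅.
  x = 7: f ≡ 0 at y ∈ {5}; g ≡ 0 at y ∈ ∅; common: ∅.
  x = 8: f ≡ 0 at y ∈ {5}; g ≡ 0 at y ∈ {2}; common: ∅.
  x = 9: f ≡ 0 at y ∈ {5}; g ≡ 0 at y ∈ ∅; common: ∅.
  x = 10: f ≡ 0 at y ∈ {5}; g ≡ 0 at y ∈ ∅; common: ∅.
Collecting: common zeros = ∅, so the count is 0.
Comparison with the Bézout bound: 0 ≤ 2 = deg(f)·deg(g), as expected for curves with no common component (the affine F_11-count falls short of the bound because intersections may lie at infinity, over extension fields, or carry multiplicity).


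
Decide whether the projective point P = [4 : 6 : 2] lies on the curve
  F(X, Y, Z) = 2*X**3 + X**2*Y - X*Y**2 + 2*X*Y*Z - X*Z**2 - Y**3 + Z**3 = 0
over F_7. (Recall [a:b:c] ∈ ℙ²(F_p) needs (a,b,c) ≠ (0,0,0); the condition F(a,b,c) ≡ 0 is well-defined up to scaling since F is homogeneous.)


F(4,6,2) ≡ 1 (mod 7); P is NOT on the curve.

Evaluate F(4, 6, 2) term-by-term (mod 7).
  2*X**3 ↦ 2·64·1·1 = 128
  X**2*Y ↦ 1·16·6·1 = 96
  -X*Y**2 ↦ -1·4·36·1 = -144
  2*X*Y*Z ↦ 2·4·6·2 = 96
  -X*Z**2 ↦ -1·4·1·4 = -16
  -Y**3 ↦ -1·1·216·1 = -216
  Z**3 ↦ 1·1·1·8 = 8
Sum: F(4, 6, 2) = (128) + (96) + (-144) + (96) + (-16) + (-216) + (8) = -48.
Reducing mod 7: -48 ≡ 1 (mod 7).
Since F(a, b, c) ≡ 1 ≠ 0 (mod 7), P does NOT lie on the curve.


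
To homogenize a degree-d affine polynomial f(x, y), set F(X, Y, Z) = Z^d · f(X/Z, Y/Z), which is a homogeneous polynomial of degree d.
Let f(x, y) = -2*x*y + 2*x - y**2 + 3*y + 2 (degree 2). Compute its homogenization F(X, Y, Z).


F(X, Y, Z) = -2*X*Y + 2*X*Z - Y**2 + 3*Y*Z + 2*Z**2

deg(f) = 2.
Substitute x = X/Z, y = Y/Z into f, then multiply by Z^2.
  monomial -2·x^1·y^1 ↦ -2·X^1·Y^1·Z^0.
  monomial 2·x^1·y^0 ↦ 2·X^1·Y^0·Z^1.
  monomial -1·x^0·y^2 ↦ -1·X^0·Y^2·Z^0.
  monomial 3·x^0·y^1 ↦ 3·X^0·Y^1·Z^1.
  monomial 2·x^0·y^0 ↦ 2·X^0·Y^0·Z^2.
Collecting: F(X, Y, Z) = -2*X*Y + 2*X*Z - Y**2 + 3*Y*Z + 2*Z**2.


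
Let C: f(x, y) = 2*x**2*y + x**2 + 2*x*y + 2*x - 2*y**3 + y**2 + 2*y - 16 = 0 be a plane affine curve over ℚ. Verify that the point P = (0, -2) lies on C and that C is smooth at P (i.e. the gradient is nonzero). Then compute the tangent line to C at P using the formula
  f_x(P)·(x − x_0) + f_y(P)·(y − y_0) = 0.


Tangent line at P: -2*x - 26*y - 52 = 0.

Step 1: f(0, -2) = 0, so P lies on C.
Step 2: partial derivatives
  f_x(x, y) = 4*x*y + 2*x + 2*y + 2, f_y(x, y) = 2*x**2 + 2*x - 6*y**2 + 2*y + 2.
  f_x(P) = -2, f_y(P) = -26 (gradient nonzero, so P is smooth).
Step 3: tangent line at P: -2·(x − 0) + -26·(y − -2) = 0.
Expanding: -2*x - 26*y - 52 = 0.


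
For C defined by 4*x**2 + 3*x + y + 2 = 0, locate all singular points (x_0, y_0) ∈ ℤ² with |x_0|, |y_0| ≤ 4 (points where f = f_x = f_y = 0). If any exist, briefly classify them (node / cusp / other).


No singular points in the scanned grid; C is smooth there.

Compute partial derivatives:
  f_x = 8*x + 3.
  f_y = 1.
f_y = 1 is a nonzero constant, so f_y never vanishes: no point (x, y) can satisfy f = f_x = f_y = 0. In particular no (x, y) ∈ {−4, ..., 4}² is singular; the curve is smooth.


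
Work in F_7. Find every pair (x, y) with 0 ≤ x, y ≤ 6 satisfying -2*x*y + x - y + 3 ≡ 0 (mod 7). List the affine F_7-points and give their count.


Affine F_7-points: {(0, 3), (1, 6), (2, 1), (4, 0), (5, 2), (6, 5)}; count = 6.

For each of the 49 pairs (x, y) ∈ F_7², evaluate f(x, y) mod 7. Record the zeros.
  x = 0: [0↦3, 1↦2, 2↦1, 3↦0, 4↦6, 5↦5, 6↦4]  zeros at y ∈ {3}
  x = 1: [0↦4, 1↦1, 2↦5, 3↦2, 4↦6, 5↦3, 6↦0]  zeros at y ∈ {6}
  x = 2: [0↦5, 1↦0, 2↦2, 3↦4, 4↦6, 5↦1, 6↦3]  zeros at y ∈ {1}
  x = 3: [0↦6, 1↦6, 2↦6, 3↦6, 4↦6, 5↦6, 6↦6]  zeros at y ∈ ∅
  x = 4: [0↦0, 1↦5, 2↦3, 3↦1, 4↦6, 5↦4, 6↦2]  zeros at y ∈ {0}
  x = 5: [0↦1, 1↦4, 2↦0, 3↦3, 4↦6, 5↦2, 6↦5]  zeros at y ∈ {2}
  x = 6: [0↦2, 1↦3, 2↦4, 3↦5, 4↦6, 5↦0, 6↦1]  zeros at y ∈ {5}
Collecting zeros: affine points = {(0, 3), (1, 6), (2, 1), (4, 0), (5, 2), (6, 5)}.
Total count |C(F_7)_aff| = 6.


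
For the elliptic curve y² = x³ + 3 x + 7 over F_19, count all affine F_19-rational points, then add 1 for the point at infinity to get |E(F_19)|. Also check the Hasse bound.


Affine points = {(0, 8), (0, 11), (1, 7), (1, 12), (3, 9), (3, 10), (4, 8), (4, 11), (8, 7), (8, 12), (10, 7), (10, 12), (12, 2), (12, 17), (13, 1), (13, 18), (14, 0), (15, 8), (15, 11), (16, 3), (16, 16)}; affine count = 21; |E(F_19)| = 22.

Discriminant check: Δ ∝ 4a³ + 27b² = 4·3³ + 27·7² = 4·27 + 27·49 ≡ 6 (mod 19). Nonzero ⇒ E is nonsingular.
For each x ∈ F_19, compute rhs = x³ + 3·x + 7 mod 19, then count y ∈ F_19 with y² ≡ rhs.
  x = 0: rhs = 7, matching y values: 8, 11 (2 points).
  x = 1: rhs = 11, matching y values: 7, 12 (2 points).
  x = 2: rhs = 2, matching y values: none (0 points).
  x = 3: rhs = 5, matching y values: 9, 10 (2 points).
  x = 4: rhs = 7, matching y values: 8, 11 (2 points).
  x = 5: rhs = 14, matching y values: none (0 points).
  x = 6: rhs = 13, matching y values: none (0 points).
  x = 7: rhs = 10, matching y values: none (0 points).
  x = 8: rhs = 11, matching y values: 7, 12 (2 points).
  x = 9: rhs = 3, matching y values: none (0 points).
  x = 10: rhs = 11, matching y values: 7, 12 (2 points).
  x = 11: rhs = 3, matching y values: none (0 points).
  x = 12: rhs = 4, matching y values: 2, 17 (2 points).
  x = 13: rhs = 1, matching y values: 1, 18 (2 points).
  x = 14: rhs = 0, matching y values: 0 (1 points).
  x = 15: rhs = 7, matching y values: 8, 11 (2 points).
  x = 16: rhs = 9, matching y values: 3, 16 (2 points).
  x = 17: rhs = 12, matching y values: none (0 points).
  x = 18: rhs = 3, matching y values: none (0 points).
Total affine count: 21.
Full point count |E(F_19)| = 21 + 1 = 22.
Hasse bound: |22 − (19+1)| = |2| = 2 ≤ 2√19 ≈ 8.7178 ✓.


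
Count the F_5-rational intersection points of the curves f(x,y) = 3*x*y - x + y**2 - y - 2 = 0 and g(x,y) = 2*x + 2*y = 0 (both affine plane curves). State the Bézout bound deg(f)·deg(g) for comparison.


Common zeros: {(2, 3), (3, 2)}; count = 2; Bézout bound = 2.

deg(f) = 2, deg(g) = 1, so Bézout bound = 2.
Scan x ∈ F_5. For each x, list the y ∈ F_5 with f(x, y) ≡ 0 and those with g(x, y) ≡ 0 (mod 5); the common zeros in that column are the intersection.
  x = 0: f ≡ 0 at y ∈ {2, 4}; g ≡ 0 at y ∈ {0}; common: ∅.
  x = 1: f ≡ 0 at y ∈ {1, 2}; g ≡ 0 at y ∈ {4}; common: ∅.
  x = 2: f ≡ 0 at y ∈ {2, 3}; g ≡ 0 at y ∈ {3}; common: {3}.
  x = 3: f ≡ 0 at y ∈ {0, 2}; g ≡ 0 at y ∈ {2}; common: {2}.
  x = 4: f ≡ 0 at y ∈ {2}; g ≡ 0 at y ∈ {1}; common: ∅.
Collecting: common zeros = {(2, 3), (3, 2)}, so the count is 2.
Comparison with the Bézout bound: 2 ≤ 2 = deg(f)·deg(g), as expected for curves with no common component (the bound is attained).


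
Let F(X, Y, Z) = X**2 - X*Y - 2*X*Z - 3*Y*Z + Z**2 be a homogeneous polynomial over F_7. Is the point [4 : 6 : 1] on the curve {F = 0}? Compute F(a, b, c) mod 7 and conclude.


F(4,6,1) ≡ 2 (mod 7); P is NOT on the curve.

Evaluate F(4, 6, 1) term-by-term (mod 7).
  X**2 ↦ 1·16·1·1 = 16
  -X*Y ↦ -1·4·6·1 = -24
  -2*X*Z ↦ -2·4·1·1 = -8
  -3*Y*Z ↦ -3·1·6·1 = -18
  Z**2 ↦ 1·1·1·1 = 1
Sum: F(4, 6, 1) = (16) + (-24) + (-8) + (-18) + (1) = -33.
Reducing mod 7: -33 ≡ 2 (mod 7).
Since F(a, b, c) ≡ 2 ≠ 0 (mod 7), P does NOT lie on the curve.


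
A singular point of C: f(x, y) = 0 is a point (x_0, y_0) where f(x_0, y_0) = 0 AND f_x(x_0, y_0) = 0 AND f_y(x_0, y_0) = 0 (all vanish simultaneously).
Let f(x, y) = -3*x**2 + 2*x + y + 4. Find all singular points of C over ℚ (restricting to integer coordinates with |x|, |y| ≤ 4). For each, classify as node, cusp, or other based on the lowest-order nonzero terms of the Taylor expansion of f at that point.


No singular points in the scanned grid; C is smooth there.

Compute partial derivatives:
  f_x = 2 - 6*x.
  f_y = 1.
f_y = 1 is a nonzero constant, so f_y never vanishes: no point (x, y) can satisfy f = f_x = f_y = 0. In particular no (x, y) ∈ {−4, ..., 4}² is singular; the curve is smooth.


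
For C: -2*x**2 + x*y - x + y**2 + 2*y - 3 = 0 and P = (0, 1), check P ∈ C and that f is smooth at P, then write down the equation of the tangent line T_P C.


Tangent line at P: 4*y - 4 = 0.

Step 1: f(0, 1) = 0, so P lies on C.
Step 2: partial derivatives
  f_x(x, y) = -4*x + y - 1, f_y(x, y) = x + 2*y + 2.
  f_x(P) = 0, f_y(P) = 4 (gradient nonzero, so P is smooth).
Step 3: tangent line at P: 0·(x − 0) + 4·(y − 1) = 0.
Expanding: 4*y - 4 = 0.


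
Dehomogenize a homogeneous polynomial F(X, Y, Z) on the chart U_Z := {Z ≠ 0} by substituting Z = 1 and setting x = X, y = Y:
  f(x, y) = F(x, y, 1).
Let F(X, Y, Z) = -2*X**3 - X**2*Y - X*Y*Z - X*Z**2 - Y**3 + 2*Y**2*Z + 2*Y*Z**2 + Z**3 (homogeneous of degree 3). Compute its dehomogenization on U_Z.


f(x, y) = -2*x**3 - x**2*y - x*y - x - y**3 + 2*y**2 + 2*y + 1

On U_Z we set Z = 1. Each monomial c·X^i·Y^j·Z^k in F becomes c·x^i·y^j·1^k = c·x^i·y^j.
Substituting Z = 1: F(X, Y, 1) = -2*x**3 - x**2*y - x*y - x - y**3 + 2*y**2 + 2*y + 1.
Note: deg(f) ≤ deg(F) = 3; strict inequality happens when F is divisible by Z (lost terms).


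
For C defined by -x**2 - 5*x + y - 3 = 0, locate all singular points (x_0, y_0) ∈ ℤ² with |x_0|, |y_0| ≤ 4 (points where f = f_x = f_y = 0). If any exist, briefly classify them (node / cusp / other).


No singular points in the scanned grid; C is smooth there.

Compute partial derivatives:
  f_x = -2*x - 5.
  f_y = 1.
f_y = 1 is a nonzero constant, so f_y never vanishes: no point (x, y) can satisfy f = f_x = f_y = 0. In particular no (x, y) ∈ {−4, ..., 4}² is singular; the curve is smooth.


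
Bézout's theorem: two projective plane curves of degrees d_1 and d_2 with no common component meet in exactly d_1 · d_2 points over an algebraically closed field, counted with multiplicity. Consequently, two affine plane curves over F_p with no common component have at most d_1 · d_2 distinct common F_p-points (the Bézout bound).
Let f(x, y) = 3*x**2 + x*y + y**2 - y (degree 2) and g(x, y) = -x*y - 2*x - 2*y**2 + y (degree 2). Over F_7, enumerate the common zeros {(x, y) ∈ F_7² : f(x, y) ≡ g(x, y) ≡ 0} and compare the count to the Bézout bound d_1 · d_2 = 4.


Common zeros: {(0, 0), (2, 1)}; count = 2; Bézout bound = 4.

deg(f) = 2, deg(g) = 2, so Bézout bound = 4.
Scan x ∈ F_7. For each x, list the y ∈ F_7 with f(x, y) ≡ 0 and those with g(x, y) ≡ 0 (mod 7); the common zeros in that column are the intersection.
  x = 0: f ≡ 0 at y ∈ {0, 1}; g ≡ 0 at y ∈ {0, 4}; common: {0}.
  x = 1: f ≡ 0 at y ∈ {2, 5}; g ≡ 0 at y ∈ ∅; common: ∅.
  x = 2: f ≡ 0 at y ∈ {1, 5}; g ≡ 0 at y ∈ {1, 2}; common: {1}.
  x = 3: f ≡ 0 at y ∈ {2, 3}; g ≡ 0 at y ∈ ∅; common: ∅.
  x = 4: f ≡ 0 at y ∈ ∅; g ≡ 0 at y ∈ {3, 6}; common: ∅.
  x = 5: f ≡ 0 at y ∈ ∅; g ≡ 0 at y ∈ ∅; common: ∅.
  x = 6: f ≡ 0 at y ∈ ∅; g ≡ 0 at y ∈ ∅; common: ∅.
Collecting: common zeros = {(0, 0), (2, 1)}, so the count is 2.
Comparison with the Bézout bound: 2 ≤ 4 = deg(f)·deg(g), as expected for curves with no common component (the affine F_7-count falls short of the bound because intersections may lie at infinity, over extension fields, or carry multiplicity).


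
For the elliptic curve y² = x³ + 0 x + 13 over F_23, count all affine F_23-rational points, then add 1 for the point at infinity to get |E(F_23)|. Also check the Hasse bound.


Affine points = {(0, 6), (0, 17), (4, 10), (4, 13), (5, 0), (9, 11), (9, 12), (10, 1), (10, 22), (12, 4), (12, 19), (13, 5), (13, 18), (17, 2), (17, 21), (18, 7), (18, 16), (19, 8), (19, 15), (20, 3), (20, 20), (22, 9), (22, 14)}; affine count = 23; |E(F_23)| = 24.

Discriminant check: Δ ∝ 4a³ + 27b² = 4·0³ + 27·13² = 4·0 + 27·169 ≡ 9 (mod 23). Nonzero ⇒ E is nonsingular.
For each x ∈ F_23, compute rhs = x³ + 0·x + 13 mod 23, then count y ∈ F_23 with y² ≡ rhs.
  x = 0: rhs = 13, matching y values: 6, 17 (2 points).
  x = 1: rhs = 14, matching y values: none (0 points).
  x = 2: rhs = 21, matching y values: none (0 points).
  x = 3: rhs = 17, matching y values: none (0 points).
  x = 4: rhs = 8, matching y values: 10, 13 (2 points).
  x = 5: rhs = 0, matching y values: 0 (1 points).
  x = 6: rhs = 22, matching y values: none (0 points).
  x = 7: rhs = 11, matching y values: none (0 points).
  x = 8: rhs = 19, matching y values: none (0 points).
  x = 9: rhs = 6, matching y values: 11, 12 (2 points).
  x = 10: rhs = 1, matching y values: 1, 22 (2 points).
  x = 11: rhs = 10, matching y values: none (0 points).
  x = 12: rhs = 16, matching y values: 4, 19 (2 points).
  x = 13: rhs = 2, matching y values: 5, 18 (2 points).
  x = 14: rhs = 20, matching y values: none (0 points).
  x = 15: rhs = 7, matching y values: none (0 points).
  x = 16: rhs = 15, matching y values: none (0 points).
  x = 17: rhs = 4, matching y values: 2, 21 (2 points).
  x = 18: rhs = 3, matching y values: 7, 16 (2 points).
  x = 19: rhs = 18, matching y values: 8, 15 (2 points).
  x = 20: rhs = 9, matching y values: 3, 20 (2 points).
  x = 21: rhs = 5, matching y values: none (0 points).
  x = 22: rhs = 12, matching y values: 9, 14 (2 points).
Total affine count: 23.
Full point count |E(F_23)| = 23 + 1 = 24.
Hasse bound: |24 − (23+1)| = |0| = 0 ≤ 2√23 ≈ 9.5917 ✓.


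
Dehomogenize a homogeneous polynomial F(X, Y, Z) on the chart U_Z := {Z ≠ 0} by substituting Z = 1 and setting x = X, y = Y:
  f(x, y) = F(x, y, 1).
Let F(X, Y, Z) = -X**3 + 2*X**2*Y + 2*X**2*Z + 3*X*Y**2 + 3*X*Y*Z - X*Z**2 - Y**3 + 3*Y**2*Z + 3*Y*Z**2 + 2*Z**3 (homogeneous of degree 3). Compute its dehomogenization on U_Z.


f(x, y) = -x**3 + 2*x**2*y + 2*x**2 + 3*x*y**2 + 3*x*y - x - y**3 + 3*y**2 + 3*y + 2

On U_Z we set Z = 1. Each monomial c·X^i·Y^j·Z^k in F becomes c·x^i·y^j·1^k = c·x^i·y^j.
Substituting Z = 1: F(X, Y, 1) = -x**3 + 2*x**2*y + 2*x**2 + 3*x*y**2 + 3*x*y - x - y**3 + 3*y**2 + 3*y + 2.
Note: deg(f) ≤ deg(F) = 3; strict inequality happens when F is divisible by Z (lost terms).


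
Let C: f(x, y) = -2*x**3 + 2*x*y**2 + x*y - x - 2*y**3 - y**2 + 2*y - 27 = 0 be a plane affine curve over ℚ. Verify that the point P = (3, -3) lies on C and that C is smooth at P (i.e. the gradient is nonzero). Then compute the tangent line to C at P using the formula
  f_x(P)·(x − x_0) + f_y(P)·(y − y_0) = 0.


Tangent line at P: -40*x - 79*y - 117 = 0.

Step 1: f(3, -3) = 0, so P lies on C.
Step 2: partial derivatives
  f_x(x, y) = -6*x**2 + 2*y**2 + y - 1, f_y(x, y) = 4*x*y + x - 6*y**2 - 2*y + 2.
  f_x(P) = -40, f_y(P) = -79 (gradient nonzero, so P is smooth).
Step 3: tangent line at P: -40·(x − 3) + -79·(y − -3) = 0.
Expanding: -40*x - 79*y - 117 = 0.


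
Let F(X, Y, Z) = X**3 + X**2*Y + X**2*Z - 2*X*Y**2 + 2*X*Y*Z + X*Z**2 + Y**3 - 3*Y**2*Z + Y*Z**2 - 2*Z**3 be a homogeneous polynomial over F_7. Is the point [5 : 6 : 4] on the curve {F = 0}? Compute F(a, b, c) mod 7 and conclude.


F(5,6,4) ≡ 3 (mod 7); P is NOT on the curve.

Evaluate F(5, 6, 4) term-by-term (mod 7).
  X**3 ↦ 1·125·1·1 = 125
  X**2*Y ↦ 1·25·6·1 = 150
  X**2*Z ↦ 1·25·1·4 = 100
  -2*X*Y**2 ↦ -2·5·36·1 = -360
  2*X*Y*Z ↦ 2·5·6·4 = 240
  X*Z**2 ↦ 1·5·1·16 = 80
  Y**3 ↦ 1·1·216·1 = 216
  -3*Y**2*Z ↦ -3·1·36·4 = -432
  Y*Z**2 ↦ 1·1·6·16 = 96
  -2*Z**3 ↦ -2·1·1·64 = -128
Sum: F(5, 6, 4) = (125) + (150) + (100) + (-360) + (240) + (80) + (216) + (-432) + (96) + (-128) = 87.
Reducing mod 7: 87 ≡ 3 (mod 7).
Since F(a, b, c) ≡ 3 ≠ 0 (mod 7), P does NOT lie on the curve.


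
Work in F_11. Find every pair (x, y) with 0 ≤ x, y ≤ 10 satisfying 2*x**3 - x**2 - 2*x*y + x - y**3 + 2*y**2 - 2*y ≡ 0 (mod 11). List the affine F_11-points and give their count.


Affine F_11-points: {(0, 0), (2, 8), (3, 7), (4, 3), (4, 4), (4, 6), (5, 7), (6, 2), (7, 8), (8, 0), (8, 5), (8, 8), (9, 0), (9, 6), (9, 7)}; count = 15.

For each of the 121 pairs (x, y) ∈ F_11², evaluate f(x, y) mod 11. Record the zeros.
  x = 0: [0↦0, 1↦10, 2↦7, 3↦7, 4↦4, 5↦3, 6↦9, 7↦5, 8↦7, 9↦9, 10↦5]  zeros at y ∈ {0}
  x = 1: [0↦2, 1↦10, 2↦5, 3↦3, 4↦9, 5↦6, 6↦10, 7↦4, 8↦4, 9↦4, 10↦9]  zeros at y ∈ ∅
  x = 2: [0↦3, 1↦9, 2↦2, 3↦9, 4↦2, 5↦8, 6↦10, 7↦2, 8↦0, 9↦9, 10↦1]  zeros at y ∈ {8}
  x = 3: [0↦4, 1↦8, 2↦10, 3↦4, 4↦6, 5↦10, 6↦10, 7↦0, 8↦7, 9↦3, 10↦4]  zeros at y ∈ {7}
  x = 4: [0↦6, 1↦8, 2↦8, 3↦0, 4↦0, 5↦2, 6↦0, 7↦10, 8↦4, 9↦9, 10↦8]  zeros at y ∈ {3, 4, 6}
  x = 5: [0↦10, 1↦10, 2↦8, 3↦9, 4↦7, 5↦7, 6↦3, 7↦0, 8↦3, 9↦6, 10↦3]  zeros at y ∈ {7}
  x = 6: [0↦6, 1↦4, 2↦0, 3↦10, 4↦6, 5↦4, 6↦9, 7↦4, 8↦5, 9↦6, 10↦1]  zeros at y ∈ {2}
  x = 7: [0↦6, 1↦2, 2↦7, 3↦4, 4↦9, 5↦5, 6↦8, 7↦1, 8↦0, 9↦10, 10↦3]  zeros at y ∈ {8}
  x = 8: [0↦0, 1↦5, 2↦8, 3↦3, 4↦6, 5↦0, 6↦1, 7↦3, 8↦0, 9↦8, 10↦10]  zeros at y ∈ {0, 5, 8}
  x = 9: [0↦0, 1↦3, 2↦4, 3↦8, 4↦9, 5↦1, 6↦0, 7↦0, 8↦6, 9↦1, 10↦1]  zeros at y ∈ {0, 6, 7}
  x = 10: [0↦7, 1↦8, 2↦7, 3↦9, 4↦8, 5↦9, 6↦6, 7↦4, 8↦8, 9↦1, 10↦10]  zeros at y ∈ ∅
Collecting zeros: affine points = {(0, 0), (2, 8), (3, 7), (4, 3), (4, 4), (4, 6), (5, 7), (6, 2), (7, 8), (8, 0), (8, 5), (8, 8), (9, 0), (9, 6), (9, 7)}.
Total count |C(F_11)_aff| = 15.


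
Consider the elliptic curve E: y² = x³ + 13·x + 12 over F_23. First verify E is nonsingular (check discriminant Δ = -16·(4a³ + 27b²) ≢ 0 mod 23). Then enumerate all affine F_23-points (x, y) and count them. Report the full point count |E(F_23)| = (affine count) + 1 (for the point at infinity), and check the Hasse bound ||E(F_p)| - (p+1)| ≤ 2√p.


Affine points = {(0, 9), (0, 14), (1, 7), (1, 16), (2, 0), (3, 3), (3, 20), (4, 6), (4, 17), (5, 8), (5, 15), (7, 3), (7, 20), (13, 3), (13, 20), (18, 11), (18, 12), (21, 1), (21, 22)}; affine count = 19; |E(F_23)| = 20.

Discriminant check: Δ ∝ 4a³ + 27b² = 4·13³ + 27·12² = 4·2197 + 27·144 ≡ 3 (mod 23). Nonzero ⇒ E is nonsingular.
For each x ∈ F_23, compute rhs = x³ + 13·x + 12 mod 23, then count y ∈ F_23 with y² ≡ rhs.
  x = 0: rhs = 12, matching y values: 9, 14 (2 points).
  x = 1: rhs = 3, matching y values: 7, 16 (2 points).
  x = 2: rhs = 0, matching y values: 0 (1 points).
  x = 3: rhs = 9, matching y values: 3, 20 (2 points).
  x = 4: rhs = 13, matching y values: 6, 17 (2 points).
  x = 5: rhs = 18, matching y values: 8, 15 (2 points).
  x = 6: rhs = 7, matching y values: none (0 points).
  x = 7: rhs = 9, matching y values: 3, 20 (2 points).
  x = 8: rhs = 7, matching y values: none (0 points).
  x = 9: rhs = 7, matching y values: none (0 points).
  x = 10: rhs = 15, matching y values: none (0 points).
  x = 11: rhs = 14, matching y values: none (0 points).
  x = 12: rhs = 10, matching y values: none (0 points).
  x = 13: rhs = 9, matching y values: 3, 20 (2 points).
  x = 14: rhs = 17, matching y values: none (0 points).
  x = 15: rhs = 17, matching y values: none (0 points).
  x = 16: rhs = 15, matching y values: none (0 points).
  x = 17: rhs = 17, matching y values: none (0 points).
  x = 18: rhs = 6, matching y values: 11, 12 (2 points).
  x = 19: rhs = 11, matching y values: none (0 points).
  x = 20: rhs = 15, matching y values: none (0 points).
  x = 21: rhs = 1, matching y values: 1, 22 (2 points).
  x = 22: rhs = 21, matching y values: none (0 points).
Total affine count: 19.
Full point count |E(F_23)| = 19 + 1 = 20.
Hasse bound: |20 − (23+1)| = |-4| = 4 ≤ 2√23 ≈ 9.5917 ✓.


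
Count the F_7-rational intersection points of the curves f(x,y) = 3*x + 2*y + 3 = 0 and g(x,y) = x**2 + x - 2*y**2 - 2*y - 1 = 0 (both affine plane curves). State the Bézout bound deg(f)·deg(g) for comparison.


Common zeros: {(3, 1)}; count = 1; Bézout bound = 2.

deg(f) = 1, deg(g) = 2, so Bézout bound = 2.
Scan x ∈ F_7. For each x, list the y ∈ F_7 with f(x, y) ≡ 0 and those with g(x, y) ≡ 0 (mod 7); the common zeros in that column are the intersection.
  x = 0: f ≡ 0 at y ∈ {2}; g ≡ 0 at y ∈ ∅; common: ∅.
  x = 1: f ≡ 0 at y ∈ {4}; g ≡ 0 at y ∈ ∅; common: ∅.
  x = 2: f ≡ 0 at y ∈ {6}; g ≡ 0 at y ∈ {2, 4}; common: ∅.
  x = 3: f ≡ 0 at y ∈ {1}; g ≡ 0 at y ∈ {1, 5}; common: {1}.
  x = 4: f ≡ 0 at y ∈ {3}; g ≡ 0 at y ∈ {2, 4}; common: ∅.
  x = 5: f ≡ 0 at y ∈ {5}; g ≡ 0 at y ∈ ∅; common: ∅.
  x = 6: f ≡ 0 at y ∈ {0}; g ≡ 0 at y ∈ ∅; common: ∅.
Collecting: common zeros = {(3, 1)}, so the count is 1.
Comparison with the Bézout bound: 1 ≤ 2 = deg(f)·deg(g), as expected for curves with no common component (the affine F_7-count falls short of the bound because intersections may lie at infinity, over extension fields, or carry multiplicity).


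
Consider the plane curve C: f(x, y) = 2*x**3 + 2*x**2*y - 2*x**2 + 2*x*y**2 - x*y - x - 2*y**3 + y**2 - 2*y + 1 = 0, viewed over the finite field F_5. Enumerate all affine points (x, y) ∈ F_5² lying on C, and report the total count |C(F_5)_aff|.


Affine F_5-points: {(0, 2), (0, 3), (1, 0), (1, 1), (1, 3), (2, 3), (2, 4), (3, 4), (4, 2)}; count = 9.

For each of the 25 pairs (x, y) ∈ F_5², evaluate f(x, y) mod 5. Record the zeros.
  x = 0: [0↦1, 1↦3, 2↦0, 3↦0, 4↦1]  zeros at y ∈ {2, 3}
  x = 1: [0↦0, 1↦0, 2↦4, 3↦0, 4↦1]  zeros at y ∈ {0, 1, 3}
  x = 2: [0↦2, 1↦4, 2↦4, 3↦0, 4↦0]  zeros at y ∈ {3, 4}
  x = 3: [0↦4, 1↦2, 2↦2, 3↦2, 4↦0]  zeros at y ∈ {4}
  x = 4: [0↦3, 1↦1, 2↦0, 3↦3, 4↦3]  zeros at y ∈ {2}
Collecting zeros: affine points = {(0, 2), (0, 3), (1, 0), (1, 1), (1, 3), (2, 3), (2, 4), (3, 4), (4, 2)}.
Total count |C(F_5)_aff| = 9.


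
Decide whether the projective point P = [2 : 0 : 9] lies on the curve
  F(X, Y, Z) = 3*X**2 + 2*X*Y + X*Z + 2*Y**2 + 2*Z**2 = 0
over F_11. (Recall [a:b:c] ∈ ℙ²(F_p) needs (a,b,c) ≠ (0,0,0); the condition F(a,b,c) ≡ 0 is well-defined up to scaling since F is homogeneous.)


F(2,0,9) ≡ 5 (mod 11); P is NOT on the curve.

Evaluate F(2, 0, 9) term-by-term (mod 11).
  3*X**2 ↦ 3·4·1·1 = 12
  2*X*Y ↦ 2·2·0·1 = 0
  X*Z ↦ 1·2·1·9 = 18
  2*Y**2 ↦ 2·1·0·1 = 0
  2*Z**2 ↦ 2·1·1·81 = 162
Sum: F(2, 0, 9) = (12) + (0) + (18) + (0) + (162) = 192.
Reducing mod 11: 192 ≡ 5 (mod 11).
Since F(a, b, c) ≡ 5 ≠ 0 (mod 11), P does NOT lie on the curve.


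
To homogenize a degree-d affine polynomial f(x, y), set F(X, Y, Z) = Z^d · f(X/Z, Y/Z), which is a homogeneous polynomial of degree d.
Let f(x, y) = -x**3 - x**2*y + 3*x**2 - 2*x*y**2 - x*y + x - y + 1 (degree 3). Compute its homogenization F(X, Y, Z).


F(X, Y, Z) = -X**3 - X**2*Y + 3*X**2*Z - 2*X*Y**2 - X*Y*Z + X*Z**2 - Y*Z**2 + Z**3

deg(f) = 3.
Substitute x = X/Z, y = Y/Z into f, then multiply by Z^3.
  monomial -1·x^3·y^0 ↦ -1·X^3·Y^0·Z^0.
  monomial -1·x^2·y^1 ↦ -1·X^2·Y^1·Z^0.
  monomial 3·x^2·y^0 ↦ 3·X^2·Y^0·Z^1.
  monomial -2·x^1·y^2 ↦ -2·X^1·Y^2·Z^0.
  monomial -1·x^1·y^1 ↦ -1·X^1·Y^1·Z^1.
  monomial 1·x^1·y^0 ↦ 1·X^1·Y^0·Z^2.
  monomial -1·x^0·y^1 ↦ -1·X^0·Y^1·Z^2.
  monomial 1·x^0·y^0 ↦ 1·X^0·Y^0·Z^3.
Collecting: F(X, Y, Z) = -X**3 - X**2*Y + 3*X**2*Z - 2*X*Y**2 - X*Y*Z + X*Z**2 - Y*Z**2 + Z**3.


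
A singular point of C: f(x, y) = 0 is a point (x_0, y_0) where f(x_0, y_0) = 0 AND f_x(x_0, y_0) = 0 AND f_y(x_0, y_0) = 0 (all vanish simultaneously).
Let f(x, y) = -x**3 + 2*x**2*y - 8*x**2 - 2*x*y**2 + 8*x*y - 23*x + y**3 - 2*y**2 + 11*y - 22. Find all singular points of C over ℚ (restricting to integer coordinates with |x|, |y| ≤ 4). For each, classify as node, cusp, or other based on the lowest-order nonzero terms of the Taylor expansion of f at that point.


Singular points: {(-3, -1)}; classification: node.

Compute partial derivatives:
  f_x = -3*x**2 + 4*x*y - 16*x - 2*y**2 + 8*y - 23.
  f_y = 2*x**2 - 4*x*y + 8*x + 3*y**2 - 4*y + 11.
Scan x_0 ∈ {−4, ..., 4}. For each x_0, f_y(x_0, y) is a polynomial in y; find its integer roots y ∈ {−4, ..., 4}, then test f_x and f at those candidates.
  x = -4: f_y(-4, y) = 3*y**2 + 12*y + 11; no integer root y with |y| ≤ 4.
  x = -3: f_y(-3, y) = 3*y**2 + 8*y + 5; vanishes at y ∈ {-1}. (-3, -1): f_x = 0, f = 0 — SINGULAR.
  x = -2: f_y(-2, y) = 3*y**2 + 4*y + 3; no integer root y with |y| ≤ 4.
  x = -1: f_y(-1, y) = 3*y**2 + 5; no integer root y with |y| ≤ 4.
  x = 0: f_y(0, y) = 3*y**2 - 4*y + 11; no integer root y with |y| ≤ 4.
  x = 1: f_y(1, y) = 3*y**2 - 8*y + 21; no integer root y with |y| ≤ 4.
  x = 2: f_y(2, y) = 3*y**2 - 12*y + 35; no integer root y with |y| ≤ 4.
  x = 3: f_y(3, y) = 3*y**2 - 16*y + 53; no integer root y with |y| ≤ 4.
  x = 4: f_y(4, y) = 3*y**2 - 20*y + 75; no integer root y with |y| ≤ 4.
Only singular point on the grid: (-3, -1).
Classify: substitute x = -3 + u, y = -1 + v and expand: f = -u**3 + 2*u**2*v - u**2 - 2*u*v**2 + v**3 + v**2.
No constant or linear terms (consistent with a singular point). Quadratic part: -u**2 + v**2. Cubic part: -u**3 + 2*u**2*v - 2*u*v**2 + v**3.
The quadratic part v**2 - u**2 = (v − u)(v + u) splits into two distinct linear factors, so there are two distinct tangent lines y − -1 = ±(x − -3) — this is a node (ordinary double point).
Classification: node.


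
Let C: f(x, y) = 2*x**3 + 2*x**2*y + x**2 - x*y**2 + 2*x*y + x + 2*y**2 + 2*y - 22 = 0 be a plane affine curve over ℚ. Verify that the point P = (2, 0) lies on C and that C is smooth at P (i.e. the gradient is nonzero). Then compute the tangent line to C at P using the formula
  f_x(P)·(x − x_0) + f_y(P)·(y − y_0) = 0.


Tangent line at P: 29*x + 14*y - 58 = 0.

Step 1: f(2, 0) = 0, so P lies on C.
Step 2: partial derivatives
  f_x(x, y) = 6*x**2 + 4*x*y + 2*x - y**2 + 2*y + 1, f_y(x, y) = 2*x**2 - 2*x*y + 2*x + 4*y + 2.
  f_x(P) = 29, f_y(P) = 14 (gradient nonzero, so P is smooth).
Step 3: tangent line at P: 29·(x − 2) + 14·(y − 0) = 0.
Expanding: 29*x + 14*y - 58 = 0.
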